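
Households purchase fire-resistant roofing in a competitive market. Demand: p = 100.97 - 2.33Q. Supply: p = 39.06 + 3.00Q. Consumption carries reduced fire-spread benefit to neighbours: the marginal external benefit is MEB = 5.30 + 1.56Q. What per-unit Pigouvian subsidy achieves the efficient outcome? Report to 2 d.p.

Social marginal benefit = demand + MEB = 106.27 - 0.77Q.
Set SMB = MC: 106.27 - 0.77Q = 39.06 + 3.00Q → Q* = 17.8276.
The Pigouvian subsidy equals MEB at Q*: 5.30 + 1.56×17.8276 = 33.1111.

subsidy = 33.11 per unit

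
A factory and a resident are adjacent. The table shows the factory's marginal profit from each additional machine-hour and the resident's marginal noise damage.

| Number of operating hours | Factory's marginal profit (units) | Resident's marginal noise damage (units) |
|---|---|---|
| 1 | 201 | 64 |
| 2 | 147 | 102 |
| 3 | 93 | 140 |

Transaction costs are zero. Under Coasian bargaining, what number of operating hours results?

Bargaining reaches the level where marginal profit last exceeds marginal noise damage.
That holds through level 2 (147 ≥ 102) but not at 3 (93 < 140).

2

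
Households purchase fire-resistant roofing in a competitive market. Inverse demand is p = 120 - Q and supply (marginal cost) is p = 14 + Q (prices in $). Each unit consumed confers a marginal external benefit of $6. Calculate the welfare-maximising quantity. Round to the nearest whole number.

Q* = 56

Social marginal benefit = demand + MEB = 126 - Q.
Set SMB = MC: 126 - Q = 14 + Q → Q* = 56.0000.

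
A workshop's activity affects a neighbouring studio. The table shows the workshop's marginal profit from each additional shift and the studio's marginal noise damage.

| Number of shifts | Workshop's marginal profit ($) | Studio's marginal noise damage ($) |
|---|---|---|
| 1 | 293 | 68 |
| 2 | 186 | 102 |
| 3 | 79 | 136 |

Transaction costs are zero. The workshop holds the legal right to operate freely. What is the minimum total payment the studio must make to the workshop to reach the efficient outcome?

$79

Left alone the workshop would choose level 3 (marginal profit stays positive).
Efficient level: k* = 2 (marginal profit ≥ marginal noise damage through 2).
The studio must at least cover the workshop's forgone profit from cutting 3→2: 79 = 79.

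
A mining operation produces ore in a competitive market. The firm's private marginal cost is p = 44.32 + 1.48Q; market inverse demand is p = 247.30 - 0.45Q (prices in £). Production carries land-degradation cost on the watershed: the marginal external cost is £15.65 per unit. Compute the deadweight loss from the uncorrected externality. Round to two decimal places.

Market equilibrium (private): 44.32 + 1.48Q = 247.30 - 0.45Q → Q_m = 105.1710.
Social marginal cost = private MC + MEC = 59.97 + 1.48Q.
Set SMC = demand: 59.97 + 1.48Q = 247.30 - 0.45Q → Q* = 97.0622.
Height of the DWL triangle at Q_m is SMC(Q_m) − demand(Q_m) = MEC(Q_m) = 15.6500.
DWL = ½ × 8.1088 × 15.6500 = 63.4514.

DWL = £63.45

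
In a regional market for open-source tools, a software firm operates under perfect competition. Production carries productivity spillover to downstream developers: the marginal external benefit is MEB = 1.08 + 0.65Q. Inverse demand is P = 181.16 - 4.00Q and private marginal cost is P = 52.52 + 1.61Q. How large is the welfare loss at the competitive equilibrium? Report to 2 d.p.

Market equilibrium (private): 52.52 + 1.61Q = 181.16 - 4.00Q → Q_m = 22.9305.
Social marginal cost = private MC − MEB = 51.44 + 0.96Q.
Set SMC = demand: 51.44 + 0.96Q = 181.16 - 4.00Q → Q* = 26.1532.
The welfare-loss triangle has base |Q_m − Q*| and height MEB(Q_m) (the vertical gap between SMC and demand is zero at Q* and MEB at Q_m).
DWL = ½ × 3.2227 × 15.9848 = 25.7571.

DWL = 25.76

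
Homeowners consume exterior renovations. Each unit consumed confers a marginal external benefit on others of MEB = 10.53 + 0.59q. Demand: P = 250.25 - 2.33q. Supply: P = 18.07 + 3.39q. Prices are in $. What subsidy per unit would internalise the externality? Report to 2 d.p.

Social marginal benefit = demand + MEB = 260.78 - 1.74q.
Set SMB = MC: 260.78 - 1.74q = 18.07 + 3.39q → q* = 47.3119.
The Pigouvian subsidy equals MEB at q*: 10.53 + 0.59×47.3119 = 38.4440.

subsidy = $38.44 per unit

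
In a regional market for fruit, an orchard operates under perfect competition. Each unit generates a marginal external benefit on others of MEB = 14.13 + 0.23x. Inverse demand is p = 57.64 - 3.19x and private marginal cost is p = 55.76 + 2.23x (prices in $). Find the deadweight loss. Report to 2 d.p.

DWL = $19.45

Market equilibrium (private): 55.76 + 2.23x = 57.64 - 3.19x → x_m = 0.3469.
Social marginal cost = private MC − MEB = 41.63 + 2.00x.
Set SMC = demand: 41.63 + 2.00x = 57.64 - 3.19x → x* = 3.0848.
Height of the DWL triangle at x_m is demand(x_m) − SMC(x_m) = MEB(x_m) = 14.2098.
DWL = ½ × 2.7379 × 14.2098 = 19.4525.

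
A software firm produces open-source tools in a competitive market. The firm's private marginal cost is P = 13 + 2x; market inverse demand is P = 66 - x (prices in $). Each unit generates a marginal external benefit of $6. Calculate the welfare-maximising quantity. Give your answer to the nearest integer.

x* = 20

Social marginal cost = private MC − MEB = 7 + 2x.
Set SMC = demand: 7 + 2x = 66 - x → x* = 19.6667.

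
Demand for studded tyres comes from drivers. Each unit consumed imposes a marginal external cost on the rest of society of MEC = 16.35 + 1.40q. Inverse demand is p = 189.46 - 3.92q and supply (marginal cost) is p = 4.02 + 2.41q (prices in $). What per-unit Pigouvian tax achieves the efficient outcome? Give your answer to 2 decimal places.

Social marginal benefit = demand − MEC = 173.11 - 5.32q.
Set SMB = MC: 173.11 - 5.32q = 4.02 + 2.41q → q* = 21.8745.
The Pigouvian tax equals MEC at q*: 16.35 + 1.40×21.8745 = 46.9743.

tax = $46.97 per unit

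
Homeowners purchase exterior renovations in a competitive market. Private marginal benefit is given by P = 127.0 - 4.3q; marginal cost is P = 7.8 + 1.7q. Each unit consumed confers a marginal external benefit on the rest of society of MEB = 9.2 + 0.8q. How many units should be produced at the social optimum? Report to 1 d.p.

Social marginal benefit = demand + MEB = 136.2 - 3.5q.
Set SMB = MC: 136.2 - 3.5q = 7.8 + 1.7q → q* = 24.6923.

q* = 24.7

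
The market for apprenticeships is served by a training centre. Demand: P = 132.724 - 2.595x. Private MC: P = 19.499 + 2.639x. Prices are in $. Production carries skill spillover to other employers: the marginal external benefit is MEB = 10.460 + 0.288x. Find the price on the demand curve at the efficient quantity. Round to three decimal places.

Social marginal cost = private MC − MEB = 9.039 + 2.351x.
Set SMC = demand: 9.039 + 2.351x = 132.724 - 2.595x → x* = 25.0071.
Consumer price on the demand curve at x*: 132.724 − 2.595×25.0071 = 67.8306.

P = $67.831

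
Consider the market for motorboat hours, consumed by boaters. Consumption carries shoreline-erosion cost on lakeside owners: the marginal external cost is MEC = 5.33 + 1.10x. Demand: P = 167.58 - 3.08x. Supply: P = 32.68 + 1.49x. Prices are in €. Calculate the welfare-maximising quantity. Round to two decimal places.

Social marginal benefit = demand − MEC = 162.25 - 4.18x.
Set SMB = MC: 162.25 - 4.18x = 32.68 + 1.49x → x* = 22.8519.

x* = 22.85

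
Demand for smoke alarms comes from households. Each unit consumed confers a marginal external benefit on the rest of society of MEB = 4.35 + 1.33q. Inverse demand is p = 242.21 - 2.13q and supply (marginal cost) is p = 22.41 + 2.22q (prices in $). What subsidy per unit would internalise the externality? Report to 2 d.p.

subsidy = $103.07 per unit

Social marginal benefit = demand + MEB = 246.56 - 0.80q.
Set SMB = MC: 246.56 - 0.80q = 22.41 + 2.22q → q* = 74.2219.
The Pigouvian subsidy equals MEB at q*: 4.35 + 1.33×74.2219 = 103.0651.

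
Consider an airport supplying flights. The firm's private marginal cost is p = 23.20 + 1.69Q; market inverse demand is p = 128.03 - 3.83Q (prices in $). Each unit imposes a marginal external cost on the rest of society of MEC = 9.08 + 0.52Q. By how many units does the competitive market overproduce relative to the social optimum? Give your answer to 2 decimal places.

Market equilibrium (private): 23.20 + 1.69Q = 128.03 - 3.83Q → Q_m = 18.9909.
Social marginal cost = private MC + MEC = 32.28 + 2.21Q.
Set SMC = demand: 32.28 + 2.21Q = 128.03 - 3.83Q → Q* = 15.8526.
Gap = |18.9909 − 15.8526| = 3.1383.

3.14 units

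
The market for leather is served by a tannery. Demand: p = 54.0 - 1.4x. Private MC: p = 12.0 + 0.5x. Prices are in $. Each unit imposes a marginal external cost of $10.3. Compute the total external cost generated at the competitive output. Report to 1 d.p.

$227.7

Market equilibrium (private): 12.0 + 0.5x = 54.0 - 1.4x → x_m = 22.1053.
Total external cost = MEC × x_m = 10.3 × 22.1053 = 227.6846.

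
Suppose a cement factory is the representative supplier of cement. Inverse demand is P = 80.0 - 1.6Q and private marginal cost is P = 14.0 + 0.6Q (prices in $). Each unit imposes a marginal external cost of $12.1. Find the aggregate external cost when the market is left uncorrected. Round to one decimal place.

$363.0

Market equilibrium (private): 14.0 + 0.6Q = 80.0 - 1.6Q → Q_m = 30.0000.
Total external cost = MEC × Q_m = 12.1 × 30.0000 = 363.0000.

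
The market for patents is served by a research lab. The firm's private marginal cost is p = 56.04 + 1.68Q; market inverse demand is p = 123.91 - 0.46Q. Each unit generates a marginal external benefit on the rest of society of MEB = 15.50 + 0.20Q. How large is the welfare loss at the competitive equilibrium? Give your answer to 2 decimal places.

DWL = 122.97

Market equilibrium (private): 56.04 + 1.68Q = 123.91 - 0.46Q → Q_m = 31.7150.
Social marginal cost = private MC − MEB = 40.54 + 1.48Q.
Set SMC = demand: 40.54 + 1.48Q = 123.91 - 0.46Q → Q* = 42.9742.
Between Q* and Q_m the wedge demand − SMC runs linearly from 0 to MEB(Q_m), so the loss is a triangle.
DWL = ½ × 11.2592 × 21.8430 = 122.9674.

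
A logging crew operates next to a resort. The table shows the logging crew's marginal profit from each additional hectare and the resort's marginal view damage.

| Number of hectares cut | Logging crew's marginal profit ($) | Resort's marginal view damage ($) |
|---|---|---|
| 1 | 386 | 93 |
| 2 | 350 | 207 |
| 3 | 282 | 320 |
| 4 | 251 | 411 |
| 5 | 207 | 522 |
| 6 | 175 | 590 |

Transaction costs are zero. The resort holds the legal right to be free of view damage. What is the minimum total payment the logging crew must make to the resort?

$300

Efficient level: marginal profit ≥ marginal view damage through level 2, so k* = 2.
With the resort holding the right, the logging crew must at least compensate total damage at k*: 93 + 207 = 300.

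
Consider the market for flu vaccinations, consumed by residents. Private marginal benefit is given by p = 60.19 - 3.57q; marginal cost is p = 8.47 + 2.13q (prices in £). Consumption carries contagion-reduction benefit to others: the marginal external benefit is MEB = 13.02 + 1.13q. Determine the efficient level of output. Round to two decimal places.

q* = 14.17

Social marginal benefit = demand + MEB = 73.21 - 2.44q.
Set SMB = MC: 73.21 - 2.44q = 8.47 + 2.13q → q* = 14.1663.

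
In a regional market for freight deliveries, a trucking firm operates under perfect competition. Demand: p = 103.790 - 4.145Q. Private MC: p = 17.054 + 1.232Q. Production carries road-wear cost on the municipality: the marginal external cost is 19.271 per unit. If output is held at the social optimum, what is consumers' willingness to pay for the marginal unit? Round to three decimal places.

P = 51.783

Social marginal cost = private MC + MEC = 36.325 + 1.232Q.
Set SMC = demand: 36.325 + 1.232Q = 103.790 - 4.145Q → Q* = 12.5470.
Consumer price on the demand curve at Q*: 103.790 − 4.145×12.5470 = 51.7827.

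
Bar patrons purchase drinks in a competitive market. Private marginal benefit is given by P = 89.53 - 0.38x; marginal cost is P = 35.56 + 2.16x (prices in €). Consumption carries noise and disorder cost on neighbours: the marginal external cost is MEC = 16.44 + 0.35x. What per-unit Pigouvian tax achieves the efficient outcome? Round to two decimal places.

tax = €20.99 per unit

Social marginal benefit = demand − MEC = 73.09 - 0.73x.
Set SMB = MC: 73.09 - 0.73x = 35.56 + 2.16x → x* = 12.9862.
The Pigouvian tax equals MEC at x*: 16.44 + 0.35×12.9862 = 20.9852.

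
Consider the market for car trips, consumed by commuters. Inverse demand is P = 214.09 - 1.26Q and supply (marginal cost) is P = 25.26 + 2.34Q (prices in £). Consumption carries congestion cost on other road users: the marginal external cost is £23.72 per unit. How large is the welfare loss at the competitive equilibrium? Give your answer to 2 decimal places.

DWL = £78.14

Market equilibrium (private): 25.26 + 2.34Q = 214.09 - 1.26Q → Q_m = 52.4528.
Social marginal benefit = demand − MEC = 190.37 - 1.26Q.
Set SMB = MC: 190.37 - 1.26Q = 25.26 + 2.34Q → Q* = 45.8639.
Between Q* and Q_m the wedge MC − SMB runs linearly from 0 to MEC(Q_m), so the loss is a triangle.
DWL = ½ × 6.5889 × 23.7200 = 78.1444.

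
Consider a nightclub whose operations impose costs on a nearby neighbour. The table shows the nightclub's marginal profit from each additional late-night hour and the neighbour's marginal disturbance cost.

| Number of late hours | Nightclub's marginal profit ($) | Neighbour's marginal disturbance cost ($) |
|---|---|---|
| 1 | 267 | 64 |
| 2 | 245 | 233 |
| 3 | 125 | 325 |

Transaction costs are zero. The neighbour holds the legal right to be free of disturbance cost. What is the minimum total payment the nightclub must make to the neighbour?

Efficient level: marginal profit ≥ marginal disturbance cost through level 2, so k* = 2.
With the neighbour holding the right, the nightclub must at least compensate total damage at k*: 64 + 233 = 297.

$297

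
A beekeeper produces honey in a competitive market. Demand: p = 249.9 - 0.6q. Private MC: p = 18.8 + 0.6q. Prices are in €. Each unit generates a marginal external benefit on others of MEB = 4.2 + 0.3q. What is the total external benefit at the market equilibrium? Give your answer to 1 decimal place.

€6372.1

Market equilibrium (private): 18.8 + 0.6q = 249.9 - 0.6q → q_m = 192.5833.
Total external benefit = ∫₀^{q_m} (4.2 + 0.3q) dq = 4.2×192.5833 + ½×0.3×192.5833² = 6372.0990.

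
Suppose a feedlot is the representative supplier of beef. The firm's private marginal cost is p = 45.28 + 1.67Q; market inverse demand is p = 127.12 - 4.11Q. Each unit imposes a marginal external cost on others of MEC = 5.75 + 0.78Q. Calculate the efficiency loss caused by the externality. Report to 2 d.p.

DWL = 21.50

Market equilibrium (private): 45.28 + 1.67Q = 127.12 - 4.11Q → Q_m = 14.1592.
Social marginal cost = private MC + MEC = 51.03 + 2.45Q.
Set SMC = demand: 51.03 + 2.45Q = 127.12 - 4.11Q → Q* = 11.5991.
The loss is the area between SMC and demand from Q* to Q_m; with linear curves that's a triangle of height MEC(Q_m).
DWL = ½ × 2.5601 × 16.7942 = 21.4974.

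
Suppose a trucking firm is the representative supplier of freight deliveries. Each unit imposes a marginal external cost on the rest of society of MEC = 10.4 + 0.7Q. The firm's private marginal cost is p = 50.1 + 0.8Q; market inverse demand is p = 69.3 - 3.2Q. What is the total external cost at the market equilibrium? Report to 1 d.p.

58.0

Market equilibrium (private): 50.1 + 0.8Q = 69.3 - 3.2Q → Q_m = 4.8000.
Total external cost = ∫₀^{Q_m} (10.4 + 0.7Q) dQ = 10.4×4.8000 + ½×0.7×4.8000² = 57.9840.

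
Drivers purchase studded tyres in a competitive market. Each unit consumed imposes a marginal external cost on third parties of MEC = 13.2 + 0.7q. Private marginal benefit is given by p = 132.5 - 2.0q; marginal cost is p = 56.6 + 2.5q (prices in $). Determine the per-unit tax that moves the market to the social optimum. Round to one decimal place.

Social marginal benefit = demand − MEC = 119.3 - 2.7q.
Set SMB = MC: 119.3 - 2.7q = 56.6 + 2.5q → q* = 12.0577.
The Pigouvian tax equals MEC at q*: 13.2 + 0.7×12.0577 = 21.6404.

tax = $21.6 per unit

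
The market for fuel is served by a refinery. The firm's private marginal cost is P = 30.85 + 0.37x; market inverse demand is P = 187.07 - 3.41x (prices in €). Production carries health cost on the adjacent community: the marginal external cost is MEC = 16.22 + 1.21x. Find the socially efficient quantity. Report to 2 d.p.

x* = 28.06

Social marginal cost = private MC + MEC = 47.07 + 1.58x.
Set SMC = demand: 47.07 + 1.58x = 187.07 - 3.41x → x* = 28.0561.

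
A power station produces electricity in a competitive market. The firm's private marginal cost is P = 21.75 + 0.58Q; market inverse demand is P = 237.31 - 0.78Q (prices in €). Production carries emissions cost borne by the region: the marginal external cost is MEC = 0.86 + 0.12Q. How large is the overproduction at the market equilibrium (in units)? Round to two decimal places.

Market equilibrium (private): 21.75 + 0.58Q = 237.31 - 0.78Q → Q_m = 158.5000.
Social marginal cost = private MC + MEC = 22.61 + 0.70Q.
Set SMC = demand: 22.61 + 0.70Q = 237.31 - 0.78Q → Q* = 145.0676.
Gap = |158.5000 − 145.0676| = 13.4324.

13.43 units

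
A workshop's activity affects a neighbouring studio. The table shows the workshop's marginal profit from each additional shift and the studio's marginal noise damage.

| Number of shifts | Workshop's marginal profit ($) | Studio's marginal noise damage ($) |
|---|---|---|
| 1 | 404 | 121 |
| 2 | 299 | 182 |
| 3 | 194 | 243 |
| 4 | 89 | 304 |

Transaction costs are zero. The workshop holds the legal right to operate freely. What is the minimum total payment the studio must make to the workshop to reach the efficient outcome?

Left alone the workshop would choose level 4 (marginal profit stays positive).
Efficient level: k* = 2 (marginal profit ≥ marginal noise damage through 2).
The studio must at least cover the workshop's forgone profit from cutting 4→2: 194 + 89 = 283.

$283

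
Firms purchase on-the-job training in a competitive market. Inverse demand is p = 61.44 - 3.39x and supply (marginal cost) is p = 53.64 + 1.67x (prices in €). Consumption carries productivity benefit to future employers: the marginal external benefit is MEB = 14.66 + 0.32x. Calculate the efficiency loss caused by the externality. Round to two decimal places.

DWL = €24.22

Market equilibrium (private): 53.64 + 1.67x = 61.44 - 3.39x → x_m = 1.5415.
Social marginal benefit = demand + MEB = 76.10 - 3.07x.
Set SMB = MC: 76.10 - 3.07x = 53.64 + 1.67x → x* = 4.7384.
Height of the DWL triangle at x_m is SMB(x_m) − MC(x_m) = MEB(x_m) = 15.1533.
DWL = ½ × 3.1969 × 15.1533 = 24.2218.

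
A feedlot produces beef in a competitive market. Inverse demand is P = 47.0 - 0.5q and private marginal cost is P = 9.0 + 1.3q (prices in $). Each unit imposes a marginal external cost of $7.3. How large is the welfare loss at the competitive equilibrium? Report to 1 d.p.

Market equilibrium (private): 9.0 + 1.3q = 47.0 - 0.5q → q_m = 21.1111.
Social marginal cost = private MC + MEC = 16.3 + 1.3q.
Set SMC = demand: 16.3 + 1.3q = 47.0 - 0.5q → q* = 17.0556.
Height of the DWL triangle at q_m is SMC(q_m) − demand(q_m) = MEC(q_m) = 7.3000.
DWL = ½ × 4.0555 × 7.3000 = 14.8026.

DWL = $14.8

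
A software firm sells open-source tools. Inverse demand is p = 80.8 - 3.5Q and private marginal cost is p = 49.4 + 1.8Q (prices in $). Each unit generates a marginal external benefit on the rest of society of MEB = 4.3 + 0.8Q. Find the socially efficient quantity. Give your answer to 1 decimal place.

Q* = 7.9

Social marginal cost = private MC − MEB = 45.1 + Q.
Set SMC = demand: 45.1 + Q = 80.8 - 3.5Q → Q* = 7.9333.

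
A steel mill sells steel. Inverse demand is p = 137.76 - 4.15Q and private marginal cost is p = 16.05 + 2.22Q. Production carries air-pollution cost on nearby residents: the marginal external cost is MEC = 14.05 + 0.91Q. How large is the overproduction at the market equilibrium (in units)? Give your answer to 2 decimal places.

Market equilibrium (private): 16.05 + 2.22Q = 137.76 - 4.15Q → Q_m = 19.1068.
Social marginal cost = private MC + MEC = 30.10 + 3.13Q.
Set SMC = demand: 30.10 + 3.13Q = 137.76 - 4.15Q → Q* = 14.7885.
Gap = |19.1068 − 14.7885| = 4.3183.

4.32 units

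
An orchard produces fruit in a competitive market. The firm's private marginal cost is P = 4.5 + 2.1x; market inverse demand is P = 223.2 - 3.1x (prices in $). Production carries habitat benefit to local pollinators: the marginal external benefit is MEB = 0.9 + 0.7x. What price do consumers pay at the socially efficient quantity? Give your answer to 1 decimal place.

Social marginal cost = private MC − MEB = 3.6 + 1.4x.
Set SMC = demand: 3.6 + 1.4x = 223.2 - 3.1x → x* = 48.8000.
Consumer price on the demand curve at x*: 223.2 − 3.1×48.8000 = 71.9200.

P = $71.9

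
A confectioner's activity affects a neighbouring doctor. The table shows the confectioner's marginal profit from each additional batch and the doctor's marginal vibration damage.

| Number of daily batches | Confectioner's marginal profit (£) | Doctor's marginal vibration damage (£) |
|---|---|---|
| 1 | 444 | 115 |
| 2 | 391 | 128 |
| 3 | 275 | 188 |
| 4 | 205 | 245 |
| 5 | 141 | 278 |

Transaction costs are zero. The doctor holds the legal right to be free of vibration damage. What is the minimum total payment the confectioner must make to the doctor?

£431

Efficient level: marginal profit ≥ marginal vibration damage through level 3, so k* = 3.
With the doctor holding the right, the confectioner must at least compensate total damage at k*: 115 + 128 + 188 = 431.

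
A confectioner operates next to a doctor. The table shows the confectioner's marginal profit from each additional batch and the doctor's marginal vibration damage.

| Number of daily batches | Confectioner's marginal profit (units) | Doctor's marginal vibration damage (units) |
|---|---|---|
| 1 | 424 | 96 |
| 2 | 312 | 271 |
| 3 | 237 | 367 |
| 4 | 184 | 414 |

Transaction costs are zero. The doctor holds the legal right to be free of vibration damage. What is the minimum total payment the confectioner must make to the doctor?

Efficient level: marginal profit ≥ marginal vibration damage through level 2, so k* = 2.
With the doctor holding the right, the confectioner must at least compensate total damage at k*: 96 + 271 = 367.

367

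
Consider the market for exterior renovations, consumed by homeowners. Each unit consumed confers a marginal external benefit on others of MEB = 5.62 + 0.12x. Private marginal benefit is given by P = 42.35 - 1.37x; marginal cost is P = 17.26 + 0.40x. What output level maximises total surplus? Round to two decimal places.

Social marginal benefit = demand + MEB = 47.97 - 1.25x.
Set SMB = MC: 47.97 - 1.25x = 17.26 + 0.40x → x* = 18.6121.

x* = 18.61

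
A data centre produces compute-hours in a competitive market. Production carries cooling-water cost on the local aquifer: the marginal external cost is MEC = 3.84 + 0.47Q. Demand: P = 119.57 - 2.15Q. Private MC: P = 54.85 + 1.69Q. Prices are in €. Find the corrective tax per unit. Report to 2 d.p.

tax = €10.48 per unit

Social marginal cost = private MC + MEC = 58.69 + 2.16Q.
Set SMC = demand: 58.69 + 2.16Q = 119.57 - 2.15Q → Q* = 14.1253.
The Pigouvian tax equals MEC at Q*: 3.84 + 0.47×14.1253 = 10.4789.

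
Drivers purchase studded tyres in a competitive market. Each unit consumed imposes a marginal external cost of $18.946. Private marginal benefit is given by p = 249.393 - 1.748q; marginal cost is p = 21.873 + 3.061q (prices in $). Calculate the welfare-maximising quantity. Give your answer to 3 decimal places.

Social marginal benefit = demand − MEC = 230.447 - 1.748q.
Set SMB = MC: 230.447 - 1.748q = 21.873 + 3.061q → q* = 43.3716.

q* = 43.372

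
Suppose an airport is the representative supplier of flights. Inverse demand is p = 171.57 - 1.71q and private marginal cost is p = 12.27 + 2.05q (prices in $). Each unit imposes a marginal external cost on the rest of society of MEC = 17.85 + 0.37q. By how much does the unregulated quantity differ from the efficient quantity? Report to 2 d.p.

Market equilibrium (private): 12.27 + 2.05q = 171.57 - 1.71q → q_m = 42.3670.
Social marginal cost = private MC + MEC = 30.12 + 2.42q.
Set SMC = demand: 30.12 + 2.42q = 171.57 - 1.71q → q* = 34.2494.
Gap = |42.3670 − 34.2494| = 8.1176.

8.12 units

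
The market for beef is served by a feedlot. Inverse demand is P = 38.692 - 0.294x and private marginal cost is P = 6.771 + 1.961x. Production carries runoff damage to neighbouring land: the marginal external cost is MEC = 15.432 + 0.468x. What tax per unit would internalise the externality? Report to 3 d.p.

Social marginal cost = private MC + MEC = 22.203 + 2.429x.
Set SMC = demand: 22.203 + 2.429x = 38.692 - 0.294x → x* = 6.0555.
The Pigouvian tax equals MEC at x*: 15.432 + 0.468×6.0555 = 18.2660.

tax = 18.266 per unit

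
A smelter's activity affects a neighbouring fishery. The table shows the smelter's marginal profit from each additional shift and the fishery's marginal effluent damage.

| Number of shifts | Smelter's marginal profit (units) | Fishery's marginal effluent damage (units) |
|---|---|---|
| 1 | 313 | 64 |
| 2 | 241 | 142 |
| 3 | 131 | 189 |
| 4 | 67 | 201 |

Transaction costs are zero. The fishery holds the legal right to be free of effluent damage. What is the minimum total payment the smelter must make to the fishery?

Efficient level: marginal profit ≥ marginal effluent damage through level 2, so k* = 2.
With the fishery holding the right, the smelter must at least compensate total damage at k*: 64 + 142 = 206.

206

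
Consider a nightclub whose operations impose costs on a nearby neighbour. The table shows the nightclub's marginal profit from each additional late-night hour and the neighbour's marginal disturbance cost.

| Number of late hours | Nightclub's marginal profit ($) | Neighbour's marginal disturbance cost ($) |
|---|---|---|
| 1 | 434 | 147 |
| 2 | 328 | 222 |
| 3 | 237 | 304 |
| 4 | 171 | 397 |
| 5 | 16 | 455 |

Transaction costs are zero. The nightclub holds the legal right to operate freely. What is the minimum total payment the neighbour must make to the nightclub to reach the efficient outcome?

Left alone the nightclub would choose level 5 (marginal profit stays positive).
Efficient level: k* = 2 (marginal profit ≥ marginal disturbance cost through 2).
The neighbour must at least cover the nightclub's forgone profit from cutting 5→2: 237 + 171 + 16 = 424.

$424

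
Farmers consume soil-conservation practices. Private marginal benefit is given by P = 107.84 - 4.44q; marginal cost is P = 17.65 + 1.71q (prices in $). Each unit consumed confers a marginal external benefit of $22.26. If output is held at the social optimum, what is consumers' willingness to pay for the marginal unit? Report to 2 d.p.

Social marginal benefit = demand + MEB = 130.10 - 4.44q.
Set SMB = MC: 130.10 - 4.44q = 17.65 + 1.71q → q* = 18.2846.
Consumer price on the demand curve at q*: 107.84 − 4.44×18.2846 = 26.6564.

P = $26.66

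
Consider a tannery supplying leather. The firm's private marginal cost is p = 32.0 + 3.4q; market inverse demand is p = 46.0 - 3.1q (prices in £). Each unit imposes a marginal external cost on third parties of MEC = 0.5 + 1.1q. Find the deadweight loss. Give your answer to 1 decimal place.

Market equilibrium (private): 32.0 + 3.4q = 46.0 - 3.1q → q_m = 2.1538.
Social marginal cost = private MC + MEC = 32.5 + 4.5q.
Set SMC = demand: 32.5 + 4.5q = 46.0 - 3.1q → q* = 1.7763.
Height of the DWL triangle at q_m is SMC(q_m) − demand(q_m) = MEC(q_m) = 2.8692.
DWL = ½ × 0.3775 × 2.8692 = 0.5416.

DWL = £0.5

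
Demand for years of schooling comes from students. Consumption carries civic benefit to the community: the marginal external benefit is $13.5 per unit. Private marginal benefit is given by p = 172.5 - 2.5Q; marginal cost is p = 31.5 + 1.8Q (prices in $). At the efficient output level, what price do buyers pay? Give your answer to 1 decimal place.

Social marginal benefit = demand + MEB = 186.0 - 2.5Q.
Set SMB = MC: 186.0 - 2.5Q = 31.5 + 1.8Q → Q* = 35.9302.
Consumer price on the demand curve at Q*: 172.5 − 2.5×35.9302 = 82.6745.

P = $82.7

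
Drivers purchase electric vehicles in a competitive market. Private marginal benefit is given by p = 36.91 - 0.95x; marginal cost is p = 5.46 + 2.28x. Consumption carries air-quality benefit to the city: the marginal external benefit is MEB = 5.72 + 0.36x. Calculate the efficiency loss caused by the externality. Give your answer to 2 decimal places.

Market equilibrium (private): 5.46 + 2.28x = 36.91 - 0.95x → x_m = 9.7368.
Social marginal benefit = demand + MEB = 42.63 - 0.59x.
Set SMB = MC: 42.63 - 0.59x = 5.46 + 2.28x → x* = 12.9512.
Between x* and x_m the wedge SMB − MC runs linearly from 0 to MEB(x_m), so the loss is a triangle.
DWL = ½ × 3.2144 × 9.2253 = 14.8269.

DWL = 14.83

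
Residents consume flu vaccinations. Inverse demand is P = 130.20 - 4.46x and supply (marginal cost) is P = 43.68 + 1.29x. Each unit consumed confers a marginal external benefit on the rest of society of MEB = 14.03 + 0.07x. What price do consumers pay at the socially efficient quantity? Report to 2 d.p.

P = 51.25

Social marginal benefit = demand + MEB = 144.23 - 4.39x.
Set SMB = MC: 144.23 - 4.39x = 43.68 + 1.29x → x* = 17.7025.
Consumer price on the demand curve at x*: 130.20 − 4.46×17.7025 = 51.2469.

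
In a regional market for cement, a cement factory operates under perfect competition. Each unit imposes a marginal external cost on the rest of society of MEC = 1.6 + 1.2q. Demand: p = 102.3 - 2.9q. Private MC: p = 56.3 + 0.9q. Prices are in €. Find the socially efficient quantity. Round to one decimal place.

q* = 8.9

Social marginal cost = private MC + MEC = 57.9 + 2.1q.
Set SMC = demand: 57.9 + 2.1q = 102.3 - 2.9q → q* = 8.8800.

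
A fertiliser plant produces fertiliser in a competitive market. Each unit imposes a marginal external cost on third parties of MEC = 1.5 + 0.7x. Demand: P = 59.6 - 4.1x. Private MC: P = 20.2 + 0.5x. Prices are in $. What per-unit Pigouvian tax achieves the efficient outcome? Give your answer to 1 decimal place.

Social marginal cost = private MC + MEC = 21.7 + 1.2x.
Set SMC = demand: 21.7 + 1.2x = 59.6 - 4.1x → x* = 7.1509.
The Pigouvian tax equals MEC at x*: 1.5 + 0.7×7.1509 = 6.5056.

tax = $6.5 per unit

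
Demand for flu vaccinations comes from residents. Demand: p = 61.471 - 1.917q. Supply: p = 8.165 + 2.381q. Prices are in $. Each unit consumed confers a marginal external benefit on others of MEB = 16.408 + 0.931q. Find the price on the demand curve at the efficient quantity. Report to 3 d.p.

P = $21.779

Social marginal benefit = demand + MEB = 77.879 - 0.986q.
Set SMB = MC: 77.879 - 0.986q = 8.165 + 2.381q → q* = 20.7051.
Consumer price on the demand curve at q*: 61.471 − 1.917×20.7051 = 21.7793.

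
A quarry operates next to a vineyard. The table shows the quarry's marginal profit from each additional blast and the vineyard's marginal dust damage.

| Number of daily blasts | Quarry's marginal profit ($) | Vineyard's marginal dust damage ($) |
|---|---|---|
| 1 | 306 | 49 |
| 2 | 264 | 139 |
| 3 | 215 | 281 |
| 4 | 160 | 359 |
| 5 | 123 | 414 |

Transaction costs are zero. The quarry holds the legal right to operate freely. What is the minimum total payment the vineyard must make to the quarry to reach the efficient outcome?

Left alone the quarry would choose level 5 (marginal profit stays positive).
Efficient level: k* = 2 (marginal profit ≥ marginal dust damage through 2).
The vineyard must at least cover the quarry's forgone profit from cutting 5→2: 215 + 160 + 123 = 498.

$498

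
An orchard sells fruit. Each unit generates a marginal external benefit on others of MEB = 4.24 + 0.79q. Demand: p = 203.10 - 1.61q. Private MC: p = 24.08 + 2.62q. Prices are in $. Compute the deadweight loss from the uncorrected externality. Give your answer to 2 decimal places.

DWL = $206.30

Market equilibrium (private): 24.08 + 2.62q = 203.10 - 1.61q → q_m = 42.3215.
Social marginal cost = private MC − MEB = 19.84 + 1.83q.
Set SMC = demand: 19.84 + 1.83q = 203.10 - 1.61q → q* = 53.2733.
The loss is the area between SMC and demand from q* to q_m; with linear curves that's a triangle of height MEB(q_m).
DWL = ½ × 10.9518 × 37.6740 = 206.2991.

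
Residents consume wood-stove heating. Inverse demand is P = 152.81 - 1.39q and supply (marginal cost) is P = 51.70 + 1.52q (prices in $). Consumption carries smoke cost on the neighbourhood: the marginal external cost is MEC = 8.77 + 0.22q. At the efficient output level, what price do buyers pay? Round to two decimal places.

P = $111.80

Social marginal benefit = demand − MEC = 144.04 - 1.61q.
Set SMB = MC: 144.04 - 1.61q = 51.70 + 1.52q → q* = 29.5016.
Consumer price on the demand curve at q*: 152.81 − 1.39×29.5016 = 111.8028.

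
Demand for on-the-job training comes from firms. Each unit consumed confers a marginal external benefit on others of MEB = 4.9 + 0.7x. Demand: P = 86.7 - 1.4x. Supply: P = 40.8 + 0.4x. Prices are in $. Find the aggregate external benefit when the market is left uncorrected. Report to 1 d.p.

$352.5

Market equilibrium (private): 40.8 + 0.4x = 86.7 - 1.4x → x_m = 25.5000.
Total external benefit = ∫₀^{x_m} (4.9 + 0.7x) dx = 4.9×25.5000 + ½×0.7×25.5000² = 352.5375.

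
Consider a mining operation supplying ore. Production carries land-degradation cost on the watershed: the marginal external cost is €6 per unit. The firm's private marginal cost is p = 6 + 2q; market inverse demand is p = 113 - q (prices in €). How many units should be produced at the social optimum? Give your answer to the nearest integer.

Social marginal cost = private MC + MEC = 12 + 2q.
Set SMC = demand: 12 + 2q = 113 - q → q* = 33.6667.

q* = 34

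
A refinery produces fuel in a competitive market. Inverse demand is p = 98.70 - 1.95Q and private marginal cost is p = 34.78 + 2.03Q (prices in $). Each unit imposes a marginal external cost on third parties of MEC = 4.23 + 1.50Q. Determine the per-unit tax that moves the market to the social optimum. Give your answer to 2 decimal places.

Social marginal cost = private MC + MEC = 39.01 + 3.53Q.
Set SMC = demand: 39.01 + 3.53Q = 98.70 - 1.95Q → Q* = 10.8923.
The Pigouvian tax equals MEC at Q*: 4.23 + 1.50×10.8923 = 20.5685.

tax = $20.57 per unit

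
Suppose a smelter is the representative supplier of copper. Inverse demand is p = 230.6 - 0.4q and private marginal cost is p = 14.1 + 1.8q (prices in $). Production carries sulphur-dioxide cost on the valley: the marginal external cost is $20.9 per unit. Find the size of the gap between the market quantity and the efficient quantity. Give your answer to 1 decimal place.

Market equilibrium (private): 14.1 + 1.8q = 230.6 - 0.4q → q_m = 98.4091.
Social marginal cost = private MC + MEC = 35.0 + 1.8q.
Set SMC = demand: 35.0 + 1.8q = 230.6 - 0.4q → q* = 88.9091.
Gap = |98.4091 − 88.9091| = 9.5000.

9.5 units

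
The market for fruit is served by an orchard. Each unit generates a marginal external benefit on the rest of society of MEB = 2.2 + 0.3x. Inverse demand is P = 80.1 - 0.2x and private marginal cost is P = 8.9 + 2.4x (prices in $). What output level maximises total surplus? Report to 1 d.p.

Social marginal cost = private MC − MEB = 6.7 + 2.1x.
Set SMC = demand: 6.7 + 2.1x = 80.1 - 0.2x → x* = 31.9130.

x* = 31.9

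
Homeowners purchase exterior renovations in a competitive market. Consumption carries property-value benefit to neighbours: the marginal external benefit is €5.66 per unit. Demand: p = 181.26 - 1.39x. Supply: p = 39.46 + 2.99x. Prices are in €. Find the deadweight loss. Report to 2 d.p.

DWL = €3.66

Market equilibrium (private): 39.46 + 2.99x = 181.26 - 1.39x → x_m = 32.3744.
Social marginal benefit = demand + MEB = 186.92 - 1.39x.
Set SMB = MC: 186.92 - 1.39x = 39.46 + 2.99x → x* = 33.6667.
Between x* and x_m the wedge SMB − MC runs linearly from 0 to MEB(x_m), so the loss is a triangle.
DWL = ½ × 1.2923 × 5.6600 = 3.6572.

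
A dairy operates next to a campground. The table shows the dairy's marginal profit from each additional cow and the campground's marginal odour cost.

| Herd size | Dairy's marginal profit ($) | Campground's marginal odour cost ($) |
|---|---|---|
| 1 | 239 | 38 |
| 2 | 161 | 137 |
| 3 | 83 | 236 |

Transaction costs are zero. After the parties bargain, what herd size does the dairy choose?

Bargaining reaches the level where marginal profit last exceeds marginal odour cost.
That holds through level 2 (161 ≥ 137) but not at 3 (83 < 236).

2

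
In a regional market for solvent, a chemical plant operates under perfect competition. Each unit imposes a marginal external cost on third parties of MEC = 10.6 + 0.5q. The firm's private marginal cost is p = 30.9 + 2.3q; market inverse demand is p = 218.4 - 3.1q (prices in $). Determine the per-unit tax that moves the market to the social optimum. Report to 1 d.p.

tax = $25.6 per unit

Social marginal cost = private MC + MEC = 41.5 + 2.8q.
Set SMC = demand: 41.5 + 2.8q = 218.4 - 3.1q → q* = 29.9831.
The Pigouvian tax equals MEC at q*: 10.6 + 0.5×29.9831 = 25.5916.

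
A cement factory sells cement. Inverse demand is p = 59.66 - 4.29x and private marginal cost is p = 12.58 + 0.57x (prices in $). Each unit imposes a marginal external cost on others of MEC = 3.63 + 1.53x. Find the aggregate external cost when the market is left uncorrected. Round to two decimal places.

$106.95

Market equilibrium (private): 12.58 + 0.57x = 59.66 - 4.29x → x_m = 9.6872.
Total external cost = ∫₀^{x_m} (3.63 + 1.53x) dx = 3.63×9.6872 + ½×1.53×9.6872² = 106.9535.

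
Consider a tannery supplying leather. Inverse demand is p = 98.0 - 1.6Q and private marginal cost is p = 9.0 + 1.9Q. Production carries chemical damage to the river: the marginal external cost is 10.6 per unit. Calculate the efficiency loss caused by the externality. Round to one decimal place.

Market equilibrium (private): 9.0 + 1.9Q = 98.0 - 1.6Q → Q_m = 25.4286.
Social marginal cost = private MC + MEC = 19.6 + 1.9Q.
Set SMC = demand: 19.6 + 1.9Q = 98.0 - 1.6Q → Q* = 22.4000.
The loss is the area between SMC and demand from Q* to Q_m; with linear curves that's a triangle of height MEC(Q_m).
DWL = ½ × 3.0286 × 10.6000 = 16.0516.

DWL = 16.1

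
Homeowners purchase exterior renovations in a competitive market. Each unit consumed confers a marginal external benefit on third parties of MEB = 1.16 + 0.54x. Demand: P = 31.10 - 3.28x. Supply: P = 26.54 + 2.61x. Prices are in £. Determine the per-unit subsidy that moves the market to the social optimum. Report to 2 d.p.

subsidy = £1.74 per unit

Social marginal benefit = demand + MEB = 32.26 - 2.74x.
Set SMB = MC: 32.26 - 2.74x = 26.54 + 2.61x → x* = 1.0692.
The Pigouvian subsidy equals MEB at x*: 1.16 + 0.54×1.0692 = 1.7374.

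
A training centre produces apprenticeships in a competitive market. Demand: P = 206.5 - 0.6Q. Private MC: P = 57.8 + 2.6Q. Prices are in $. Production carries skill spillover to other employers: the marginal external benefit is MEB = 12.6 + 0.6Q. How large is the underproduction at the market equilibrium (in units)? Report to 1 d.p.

15.6 units

Market equilibrium (private): 57.8 + 2.6Q = 206.5 - 0.6Q → Q_m = 46.4688.
Social marginal cost = private MC − MEB = 45.2 + 2.0Q.
Set SMC = demand: 45.2 + 2.0Q = 206.5 - 0.6Q → Q* = 62.0385.
Gap = |46.4688 − 62.0385| = 15.5697.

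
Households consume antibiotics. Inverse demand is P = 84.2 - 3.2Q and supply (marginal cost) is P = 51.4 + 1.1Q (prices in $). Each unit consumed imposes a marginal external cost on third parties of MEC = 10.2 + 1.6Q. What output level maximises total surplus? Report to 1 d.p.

Social marginal benefit = demand − MEC = 74.0 - 4.8Q.
Set SMB = MC: 74.0 - 4.8Q = 51.4 + 1.1Q → Q* = 3.8305.

Q* = 3.8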